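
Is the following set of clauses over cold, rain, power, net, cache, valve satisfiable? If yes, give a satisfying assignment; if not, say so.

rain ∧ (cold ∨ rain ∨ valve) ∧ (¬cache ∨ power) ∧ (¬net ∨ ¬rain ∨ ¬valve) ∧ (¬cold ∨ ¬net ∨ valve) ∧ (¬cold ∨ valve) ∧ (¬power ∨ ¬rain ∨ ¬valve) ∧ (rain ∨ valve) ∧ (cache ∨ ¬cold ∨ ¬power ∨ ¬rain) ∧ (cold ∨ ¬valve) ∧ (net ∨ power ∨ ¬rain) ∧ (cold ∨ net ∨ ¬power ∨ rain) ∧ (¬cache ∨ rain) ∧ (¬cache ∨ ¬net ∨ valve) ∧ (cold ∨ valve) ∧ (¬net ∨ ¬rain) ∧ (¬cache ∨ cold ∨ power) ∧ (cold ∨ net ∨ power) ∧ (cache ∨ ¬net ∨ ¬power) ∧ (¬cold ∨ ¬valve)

UNSATISFIABLE

Case cold = True:
  (rain) forces rain = True.
  (¬cold ∨ valve) forces valve = True.
  Clause (¬cold ∨ ¬valve) is falsified — contradiction.
Case cold = False:
  (rain) forces rain = True.
  (cold ∨ ¬valve) forces valve = False.
  Clause (cold ∨ valve) is falsified — contradiction.
Both cases fail, so the formula is unsatisfiable.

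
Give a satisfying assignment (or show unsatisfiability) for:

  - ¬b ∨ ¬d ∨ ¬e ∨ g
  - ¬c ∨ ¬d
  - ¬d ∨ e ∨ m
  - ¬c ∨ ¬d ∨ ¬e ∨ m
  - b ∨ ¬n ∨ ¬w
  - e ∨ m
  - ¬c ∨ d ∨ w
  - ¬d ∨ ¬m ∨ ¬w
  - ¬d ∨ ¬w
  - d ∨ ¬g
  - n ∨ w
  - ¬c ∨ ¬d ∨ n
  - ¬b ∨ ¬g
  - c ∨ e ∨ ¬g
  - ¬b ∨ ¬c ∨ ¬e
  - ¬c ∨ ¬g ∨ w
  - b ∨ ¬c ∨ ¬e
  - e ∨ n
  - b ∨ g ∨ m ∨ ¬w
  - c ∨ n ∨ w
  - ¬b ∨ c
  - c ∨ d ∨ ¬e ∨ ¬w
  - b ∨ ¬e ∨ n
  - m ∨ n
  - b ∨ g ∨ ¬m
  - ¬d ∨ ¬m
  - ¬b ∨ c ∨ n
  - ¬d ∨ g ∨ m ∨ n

n: True, m: False, e: True, w: False, b: False, c: False, g: False, d: True

Set n = True.
Set m = False.
  then (e ∨ m) forces e = True.
Set w = False.
Try b = True:
  (¬b ∨ ¬g) forces g = False.
  (¬b ∨ ¬d ∨ ¬e ∨ g) forces d = False.
  (¬c ∨ d ∨ w) forces c = False.
  clause (¬b ∨ c) is falsified — backtrack.
So b = False.
  then (b ∨ ¬c ∨ ¬e) forces c = False.
Set g = False.
Set d = True.
All clauses satisfied.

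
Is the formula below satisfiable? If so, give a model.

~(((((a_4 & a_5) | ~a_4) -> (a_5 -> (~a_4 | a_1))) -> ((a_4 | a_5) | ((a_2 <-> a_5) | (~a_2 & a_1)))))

a_1 = False, a_2 = True, a_4 = False, a_5 = False

  ~(((((a_4 & a_5) | ~a_4) -> (a_5 -> (~a_4 | a_1))) -> ((a_4 | a_5) | ((a_2 <-> a_5) | (~a_2 & a_1))))) = True
    (((a_4 & a_5) | ~a_4) -> (a_5 -> (~a_4 | a_1))) -> ((a_4 | a_5) | ((a_2 <-> a_5) | (~a_2 & a_1))) = False
      ((a_4 & a_5) | ~a_4) -> (a_5 -> (~a_4 | a_1)) = True
        (a_4 & a_5) | ~a_4 = True
          a_4 & a_5 = False
          ~a_4 = True
        a_5 -> (~a_4 | a_1) = True
          ~a_4 | a_1 = True
            ~a_4 = True
      (a_4 | a_5) | ((a_2 <-> a_5) | (~a_2 & a_1)) = False
        a_4 | a_5 = False
        (a_2 <-> a_5) | (~a_2 & a_1) = False
          a_2 <-> a_5 = False
          ~a_2 & a_1 = False
            ~a_2 = False
The formula evaluates to True.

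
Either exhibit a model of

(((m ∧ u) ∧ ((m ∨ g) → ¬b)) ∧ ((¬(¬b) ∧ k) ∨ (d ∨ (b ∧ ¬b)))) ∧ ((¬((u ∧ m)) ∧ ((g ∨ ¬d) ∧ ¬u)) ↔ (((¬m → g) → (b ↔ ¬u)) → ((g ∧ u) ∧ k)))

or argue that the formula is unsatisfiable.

d: True, m: True, u: True, g: False, k: False, b: False

  ((m ∧ u) ∧ ((m ∨ g) → ¬b)) ∧ ((¬(¬b) ∧ k) ∨ (d ∨ (b ∧ ¬b))) = True
    (m ∧ u) ∧ ((m ∨ g) → ¬b) = True
      m ∧ u = True
      (m ∨ g) → ¬b = True
        m ∨ g = True
        ¬b = True
    (¬(¬b) ∧ k) ∨ (d ∨ (b ∧ ¬b)) = True
      ¬(¬b) ∧ k = False
        ¬(¬b) = False
          ¬b = True
      d ∨ (b ∧ ¬b) = True
        b ∧ ¬b = False
          ¬b = True
  (¬((u ∧ m)) ∧ ((g ∨ ¬d) ∧ ¬u)) ↔ (((¬m → g) → (b ↔ ¬u)) → ((g ∧ u) ∧ k)) = True
    ¬((u ∧ m)) ∧ ((g ∨ ¬d) ∧ ¬u) = False
      ¬((u ∧ m)) = False
        u ∧ m = True
      (g ∨ ¬d) ∧ ¬u = False
        g ∨ ¬d = False
          ¬d = False
        ¬u = False
    ((¬m → g) → (b ↔ ¬u)) → ((g ∧ u) ∧ k) = False
      (¬m → g) → (b ↔ ¬u) = True
        ¬m → g = True
          ¬m = False
        b ↔ ¬u = True
          ¬u = False
      (g ∧ u) ∧ k = False
        g ∧ u = False
Both conjuncts True, so the formula holds.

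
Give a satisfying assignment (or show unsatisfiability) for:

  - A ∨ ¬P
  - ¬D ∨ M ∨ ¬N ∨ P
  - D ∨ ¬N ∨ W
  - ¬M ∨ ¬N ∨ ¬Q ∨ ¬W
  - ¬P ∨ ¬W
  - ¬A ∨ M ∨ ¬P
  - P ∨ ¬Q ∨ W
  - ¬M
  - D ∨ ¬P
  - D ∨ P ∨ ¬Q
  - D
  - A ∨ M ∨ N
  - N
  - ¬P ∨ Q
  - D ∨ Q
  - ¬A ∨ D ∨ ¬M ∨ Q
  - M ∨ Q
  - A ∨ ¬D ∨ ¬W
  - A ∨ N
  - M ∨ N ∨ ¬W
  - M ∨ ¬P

Case M = True:
  Clause (¬M) is falsified — contradiction.
Case M = False:
  (D) forces D = True.
  (N) forces N = True.
  (¬D ∨ M ∨ ¬N ∨ P) forces P = True.
  Clause (M ∨ ¬P) is falsified — contradiction.
Both cases fail, so the formula is unsatisfiable.

Unsatisfiable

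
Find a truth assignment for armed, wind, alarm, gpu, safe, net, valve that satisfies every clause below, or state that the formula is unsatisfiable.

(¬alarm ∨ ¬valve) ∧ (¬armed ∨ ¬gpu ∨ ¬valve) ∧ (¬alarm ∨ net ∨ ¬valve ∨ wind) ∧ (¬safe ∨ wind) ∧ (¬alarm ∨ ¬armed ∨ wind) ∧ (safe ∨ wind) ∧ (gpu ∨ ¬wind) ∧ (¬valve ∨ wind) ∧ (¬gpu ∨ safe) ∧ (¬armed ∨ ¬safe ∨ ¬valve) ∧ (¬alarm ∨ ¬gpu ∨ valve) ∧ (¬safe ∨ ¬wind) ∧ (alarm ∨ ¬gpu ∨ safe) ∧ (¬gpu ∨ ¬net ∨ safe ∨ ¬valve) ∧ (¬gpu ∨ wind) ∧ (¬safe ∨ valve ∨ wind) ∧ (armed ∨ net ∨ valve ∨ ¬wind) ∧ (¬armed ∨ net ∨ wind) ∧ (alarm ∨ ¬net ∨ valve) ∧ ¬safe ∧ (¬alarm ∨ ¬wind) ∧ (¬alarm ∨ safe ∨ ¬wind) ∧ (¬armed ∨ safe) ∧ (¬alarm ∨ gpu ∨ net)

Case safe = True:
  Clause (¬safe) is falsified — contradiction.
Case safe = False:
  (safe ∨ wind) forces wind = True.
  (gpu ∨ ¬wind) forces gpu = True.
  Clause (¬gpu ∨ safe) is falsified — contradiction.
Both cases fail, so the formula is unsatisfiable.

UNSATISFIABLE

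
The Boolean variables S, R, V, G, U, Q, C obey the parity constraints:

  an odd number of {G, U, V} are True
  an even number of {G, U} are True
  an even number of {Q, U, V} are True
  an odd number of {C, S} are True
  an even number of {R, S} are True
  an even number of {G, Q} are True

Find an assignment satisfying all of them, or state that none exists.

Unsatisfiable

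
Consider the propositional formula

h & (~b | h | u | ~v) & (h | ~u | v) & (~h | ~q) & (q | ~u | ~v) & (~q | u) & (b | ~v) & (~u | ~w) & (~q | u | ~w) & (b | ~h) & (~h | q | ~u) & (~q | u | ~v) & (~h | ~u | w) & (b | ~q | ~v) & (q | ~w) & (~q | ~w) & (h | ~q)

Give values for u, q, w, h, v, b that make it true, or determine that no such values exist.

Unit clause (h) forces h = True.
In (~h | ~q) only ~q is left, so q = False.
In (b | ~h) only b is left, so b = True.
In (~h | q | ~u) only ~u is left, so u = False.
In (q | ~w) only ~w is left, so w = False.
Set v = False.
All clauses satisfied.

u: False; q: False; w: False; h: True; v: False; b: True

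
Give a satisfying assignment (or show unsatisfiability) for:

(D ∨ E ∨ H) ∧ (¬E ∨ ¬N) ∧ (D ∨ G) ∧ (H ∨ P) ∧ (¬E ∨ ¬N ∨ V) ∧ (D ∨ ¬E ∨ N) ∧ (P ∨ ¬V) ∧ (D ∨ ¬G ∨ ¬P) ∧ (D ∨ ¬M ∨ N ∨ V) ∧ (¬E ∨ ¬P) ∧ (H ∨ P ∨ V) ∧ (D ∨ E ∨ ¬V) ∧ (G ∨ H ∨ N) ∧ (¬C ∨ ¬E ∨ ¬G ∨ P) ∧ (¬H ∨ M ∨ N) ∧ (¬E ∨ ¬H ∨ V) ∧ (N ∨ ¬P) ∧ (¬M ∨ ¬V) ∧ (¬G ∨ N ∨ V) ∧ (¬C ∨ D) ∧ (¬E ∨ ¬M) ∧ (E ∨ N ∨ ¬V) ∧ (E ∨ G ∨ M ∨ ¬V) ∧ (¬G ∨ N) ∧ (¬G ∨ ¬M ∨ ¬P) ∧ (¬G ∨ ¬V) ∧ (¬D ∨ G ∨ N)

D = True; G = False; M = False; V = False; E = False; C = False; N = True; H = True; P = False

Set D = True.
Set G = False.
  then (¬D ∨ G ∨ N) forces N = True.
  then (¬E ∨ ¬N) forces E = False.
Set M = False.
  then (E ∨ G ∨ M ∨ ¬V) forces V = False.
Set C = False.
Set H = True.
Set P = False.
All clauses satisfied.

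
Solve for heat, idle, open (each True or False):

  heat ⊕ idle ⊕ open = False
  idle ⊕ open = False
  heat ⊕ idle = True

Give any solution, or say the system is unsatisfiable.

heat=F, idle=T, open=T

heat ⊕ idle ⊕ open = F ⊕ T ⊕ T = False ✓
idle ⊕ open = T ⊕ T = False ✓
heat ⊕ idle = F ⊕ T = True ✓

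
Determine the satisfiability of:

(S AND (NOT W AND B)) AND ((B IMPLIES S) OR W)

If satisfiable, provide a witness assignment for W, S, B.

W=F, S=T, B=T

  S AND (NOT W AND B) = True
    NOT W AND B = True
      NOT W = True
  (B IMPLIES S) OR W = True
    B IMPLIES S = True
Both conjuncts True, so the formula holds.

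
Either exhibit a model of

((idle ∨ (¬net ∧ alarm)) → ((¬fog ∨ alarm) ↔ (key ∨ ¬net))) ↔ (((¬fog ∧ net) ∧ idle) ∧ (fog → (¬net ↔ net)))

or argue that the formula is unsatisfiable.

fog: False, net: True, idle: True, alarm: False, key: True

  ((idle ∨ (¬net ∧ alarm)) → ((¬fog ∨ alarm) ↔ (key ∨ ¬net))) ↔ (((¬fog ∧ net) ∧ idle) ∧ (fog → (¬net ↔ net))) = True
    (idle ∨ (¬net ∧ alarm)) → ((¬fog ∨ alarm) ↔ (key ∨ ¬net)) = True
      idle ∨ (¬net ∧ alarm) = True
        ¬net ∧ alarm = False
          ¬net = False
      (¬fog ∨ alarm) ↔ (key ∨ ¬net) = True
        ¬fog ∨ alarm = True
          ¬fog = True
        key ∨ ¬net = True
          ¬net = False
    ((¬fog ∧ net) ∧ idle) ∧ (fog → (¬net ↔ net)) = True
      (¬fog ∧ net) ∧ idle = True
        ¬fog ∧ net = True
          ¬fog = True
      fog → (¬net ↔ net) = True
        ¬net ↔ net = False
          ¬net = False
The formula evaluates to True.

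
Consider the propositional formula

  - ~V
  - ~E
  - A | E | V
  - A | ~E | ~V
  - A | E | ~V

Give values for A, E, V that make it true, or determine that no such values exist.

Unit clause (~V) forces V = False.
Unit clause (~E) forces E = False.
In (A | E | V) only A is left, so A = True.
Check each clause:
  (~V): ~V holds.
  (~E): ~E holds.
  (A | E | V): A holds.
  (A | ~E | ~V): A holds.
  (A | E | ~V): A holds.
All clauses satisfied.

A = True; E = False; V = False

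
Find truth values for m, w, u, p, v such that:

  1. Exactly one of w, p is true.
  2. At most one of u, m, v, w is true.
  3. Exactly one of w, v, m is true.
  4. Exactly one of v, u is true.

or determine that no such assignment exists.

m=F; w=F; u=F; p=T; v=T

  (1) {w, p}: 1 true — exactly one ✓
  (2) {u, m, v, w}: 1 true — at most one ✓
  (3) {w, v, m}: 1 true — exactly one ✓
  (4) {v, u}: 1 true — exactly one ✓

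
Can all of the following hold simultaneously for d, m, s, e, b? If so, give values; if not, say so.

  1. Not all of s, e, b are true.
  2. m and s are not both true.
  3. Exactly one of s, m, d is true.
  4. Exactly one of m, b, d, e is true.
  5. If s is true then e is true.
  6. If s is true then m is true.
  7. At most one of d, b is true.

d=T, m=F, s=F, e=F, b=F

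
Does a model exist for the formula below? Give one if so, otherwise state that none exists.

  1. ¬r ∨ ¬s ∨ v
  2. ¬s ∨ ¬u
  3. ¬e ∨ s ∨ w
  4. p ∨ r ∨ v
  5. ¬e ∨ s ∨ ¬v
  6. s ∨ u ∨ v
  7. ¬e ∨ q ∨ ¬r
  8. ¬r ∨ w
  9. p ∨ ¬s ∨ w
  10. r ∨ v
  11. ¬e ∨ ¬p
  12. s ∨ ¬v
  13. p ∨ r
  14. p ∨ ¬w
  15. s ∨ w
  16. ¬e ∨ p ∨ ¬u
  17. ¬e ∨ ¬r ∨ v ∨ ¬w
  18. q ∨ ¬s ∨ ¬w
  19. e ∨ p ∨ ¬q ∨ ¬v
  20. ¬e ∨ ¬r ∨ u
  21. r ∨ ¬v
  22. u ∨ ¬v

Try v = True:
  (s ∨ ¬v) forces s = True.
  (¬s ∨ ¬u) forces u = False.
  clause (u ∨ ¬v) is falsified — backtrack.
So v = False.
  then (r ∨ v) forces r = True.
  then (¬r ∨ ¬s ∨ v) forces s = False.
  then (s ∨ u ∨ v) forces u = True.
  then (¬r ∨ w) forces w = True.
  then (p ∨ ¬w) forces p = True.
  then (¬e ∨ ¬r ∨ v ∨ ¬w) forces e = False.
Set q = True.
All clauses satisfied.

v: False, s: False, e: False, u: True, w: True, p: True, q: True, r: True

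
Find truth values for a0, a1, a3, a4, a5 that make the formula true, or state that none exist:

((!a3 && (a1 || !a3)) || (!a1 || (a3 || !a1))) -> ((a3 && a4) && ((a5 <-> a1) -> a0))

a0 = True; a1 = True; a3 = True; a4 = True; a5 = True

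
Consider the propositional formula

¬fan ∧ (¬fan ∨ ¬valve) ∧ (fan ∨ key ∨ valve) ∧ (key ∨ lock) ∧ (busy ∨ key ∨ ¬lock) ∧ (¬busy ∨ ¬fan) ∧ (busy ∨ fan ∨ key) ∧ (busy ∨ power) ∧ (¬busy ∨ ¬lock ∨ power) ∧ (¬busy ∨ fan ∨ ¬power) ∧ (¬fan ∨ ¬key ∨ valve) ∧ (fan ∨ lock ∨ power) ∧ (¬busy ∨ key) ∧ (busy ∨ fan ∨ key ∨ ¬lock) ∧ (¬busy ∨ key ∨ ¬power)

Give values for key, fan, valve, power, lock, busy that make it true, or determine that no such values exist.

Unit clause (¬fan) forces fan = False.
Set key = True.
Set valve = True.
Try power = False:
  (busy ∨ power) forces busy = True.
  (¬busy ∨ ¬lock ∨ power) forces lock = False.
  clause (fan ∨ lock ∨ power) is falsified — backtrack.
So power = True.
  then (¬busy ∨ fan ∨ ¬power) forces busy = False.
Set lock = False.
All clauses satisfied.

key = True; fan = False; valve = True; power = True; lock = False; busy = False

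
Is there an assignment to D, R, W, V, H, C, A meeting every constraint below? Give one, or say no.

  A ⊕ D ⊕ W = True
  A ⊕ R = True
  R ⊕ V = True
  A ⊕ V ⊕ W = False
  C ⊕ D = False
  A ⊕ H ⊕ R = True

D = True, R = True, W = False, V = False, H = False, C = True, A = False

A ⊕ D ⊕ W = F ⊕ T ⊕ F = True ✓
A ⊕ R = F ⊕ T = True ✓
R ⊕ V = T ⊕ F = True ✓
A ⊕ V ⊕ W = F ⊕ F ⊕ F = False ✓
C ⊕ D = T ⊕ T = False ✓
A ⊕ H ⊕ R = F ⊕ F ⊕ T = True ✓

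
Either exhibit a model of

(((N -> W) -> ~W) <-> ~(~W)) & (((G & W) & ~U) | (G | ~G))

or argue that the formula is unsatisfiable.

The formula is unsatisfiable.

The conjunct ((N -> W) -> ~W) <-> ~(~W) is unsatisfiable on its own:
  W=F, N=F: evaluates to False.
  W=F, N=T: evaluates to False.
  W=T, N=F: evaluates to False.
  W=T, N=T: evaluates to False.
So the whole conjunction is unsatisfiable.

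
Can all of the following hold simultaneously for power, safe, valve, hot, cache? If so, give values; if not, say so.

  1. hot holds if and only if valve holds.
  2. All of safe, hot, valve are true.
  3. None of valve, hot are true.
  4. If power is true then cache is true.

Case valve = True:
  Constraint (3) is violated (valve=T) — contradiction.
Case valve = False:
  Constraint (2) is violated (valve=F) — contradiction.
Both cases fail — unsatisfiable.

Unsatisfiable — no assignment works.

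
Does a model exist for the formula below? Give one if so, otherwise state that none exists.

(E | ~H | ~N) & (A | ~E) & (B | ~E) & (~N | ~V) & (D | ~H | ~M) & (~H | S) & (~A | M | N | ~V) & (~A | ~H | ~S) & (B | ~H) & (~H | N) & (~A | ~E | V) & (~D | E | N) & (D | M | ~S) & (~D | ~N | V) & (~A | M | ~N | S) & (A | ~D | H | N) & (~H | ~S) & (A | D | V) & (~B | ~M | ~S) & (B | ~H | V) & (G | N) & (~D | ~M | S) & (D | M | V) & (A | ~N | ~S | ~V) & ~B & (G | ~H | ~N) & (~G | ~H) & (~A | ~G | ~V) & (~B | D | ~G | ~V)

A = True, N = False, B = False, E = False, V = False, D = False, G = True, H = False, S = False, M = True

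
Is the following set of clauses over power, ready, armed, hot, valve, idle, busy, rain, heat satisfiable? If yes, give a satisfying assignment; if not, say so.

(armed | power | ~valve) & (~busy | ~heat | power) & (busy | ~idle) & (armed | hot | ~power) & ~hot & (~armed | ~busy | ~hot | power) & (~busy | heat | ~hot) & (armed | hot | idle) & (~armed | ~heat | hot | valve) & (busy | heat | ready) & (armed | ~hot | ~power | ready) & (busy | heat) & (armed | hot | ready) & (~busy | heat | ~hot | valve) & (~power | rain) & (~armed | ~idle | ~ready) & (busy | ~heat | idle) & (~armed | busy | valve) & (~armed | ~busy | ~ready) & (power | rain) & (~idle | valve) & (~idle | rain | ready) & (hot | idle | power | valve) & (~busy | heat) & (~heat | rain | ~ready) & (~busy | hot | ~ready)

power = True, ready = False, armed = True, hot = False, valve = True, idle = False, busy = True, rain = True, heat = True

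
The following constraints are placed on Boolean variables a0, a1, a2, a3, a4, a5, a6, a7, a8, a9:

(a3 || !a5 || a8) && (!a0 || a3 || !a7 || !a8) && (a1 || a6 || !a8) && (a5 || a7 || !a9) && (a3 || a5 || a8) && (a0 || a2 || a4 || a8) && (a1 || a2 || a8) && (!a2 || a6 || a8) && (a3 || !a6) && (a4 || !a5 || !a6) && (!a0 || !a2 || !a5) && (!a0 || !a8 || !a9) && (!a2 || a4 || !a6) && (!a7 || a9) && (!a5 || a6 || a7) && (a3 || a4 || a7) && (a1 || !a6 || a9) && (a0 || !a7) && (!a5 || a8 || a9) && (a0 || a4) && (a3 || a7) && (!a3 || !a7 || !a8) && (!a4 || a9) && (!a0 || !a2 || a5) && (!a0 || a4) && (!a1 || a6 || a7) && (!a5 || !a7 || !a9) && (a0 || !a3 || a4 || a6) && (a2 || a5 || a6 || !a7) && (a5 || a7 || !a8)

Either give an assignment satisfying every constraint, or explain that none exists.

Set a0 = False.
  then (a0 || !a7) forces a7 = False.
  then (a0 || a4) forces a4 = True.
  then (a3 || a7) forces a3 = True.
  then (!a4 || a9) forces a9 = True.
  then (a5 || a7 || !a9) forces a5 = True.
  then (!a5 || a6 || a7) forces a6 = True.
Set a1 = False.
Set a2 = False.
  then (a1 || a2 || a8) forces a8 = True.
All clauses satisfied.

a0 = False, a1 = False, a2 = False, a3 = True, a4 = True, a5 = True, a6 = True, a7 = False, a8 = True, a9 = True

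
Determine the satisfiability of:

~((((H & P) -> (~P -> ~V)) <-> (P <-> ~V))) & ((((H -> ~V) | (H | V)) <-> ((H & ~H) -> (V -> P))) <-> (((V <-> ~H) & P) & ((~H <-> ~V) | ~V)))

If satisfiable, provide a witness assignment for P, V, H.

UNSATISFIABLE

Case V = True: the formula simplifies to ~((((H & P) -> P) <-> ~P)) & (((H & ~H) -> P) <-> ((~H & P) & H)).
  H = True: the conjunct ((H & ~H) -> P) <-> ((~H & P) & H) becomes (False -> P) <-> (False & True) = False.
  H = False: the conjunct ((H & ~H) -> P) <-> ((~H & P) & H) becomes (False -> P) <-> (P & False) = False.
Case V = False: the formula simplifies to ~P & (H & P).
  P = True: the conjunct ~P is False.
  P = False: the conjunct P is False.
Both cases fail — unsatisfiable.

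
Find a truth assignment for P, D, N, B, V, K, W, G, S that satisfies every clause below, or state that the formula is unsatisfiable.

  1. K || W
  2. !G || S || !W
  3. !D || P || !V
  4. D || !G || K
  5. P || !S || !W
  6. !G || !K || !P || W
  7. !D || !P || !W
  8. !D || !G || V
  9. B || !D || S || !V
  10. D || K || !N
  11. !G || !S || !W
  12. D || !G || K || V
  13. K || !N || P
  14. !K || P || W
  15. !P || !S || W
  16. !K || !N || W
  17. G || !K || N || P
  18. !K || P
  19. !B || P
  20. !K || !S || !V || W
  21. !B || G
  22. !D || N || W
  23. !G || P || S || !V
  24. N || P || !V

P: True, D: False, N: False, B: False, V: True, K: False, W: True, G: False, S: False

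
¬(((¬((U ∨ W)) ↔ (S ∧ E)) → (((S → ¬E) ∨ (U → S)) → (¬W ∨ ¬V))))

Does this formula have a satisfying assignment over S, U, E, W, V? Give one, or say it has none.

S = True; U = True; E = False; W = True; V = True

  ¬(((¬((U ∨ W)) ↔ (S ∧ E)) → (((S → ¬E) ∨ (U → S)) → (¬W ∨ ¬V)))) = True
    (¬((U ∨ W)) ↔ (S ∧ E)) → (((S → ¬E) ∨ (U → S)) → (¬W ∨ ¬V)) = False
      ¬((U ∨ W)) ↔ (S ∧ E) = True
        ¬((U ∨ W)) = False
          U ∨ W = True
        S ∧ E = False
      ((S → ¬E) ∨ (U → S)) → (¬W ∨ ¬V) = False
        (S → ¬E) ∨ (U → S) = True
          S → ¬E = True
            ¬E = True
          U → S = True
        ¬W ∨ ¬V = False
          ¬W = False
          ¬V = False
The formula evaluates to True.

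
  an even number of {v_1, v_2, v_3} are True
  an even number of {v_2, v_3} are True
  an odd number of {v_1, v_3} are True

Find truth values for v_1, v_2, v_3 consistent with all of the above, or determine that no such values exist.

v_1=F; v_2=T; v_3=T

{v_1, v_2, v_3}: 2 true → even ✓
{v_2, v_3}: 2 true → even ✓
{v_1, v_3}: 1 true → odd ✓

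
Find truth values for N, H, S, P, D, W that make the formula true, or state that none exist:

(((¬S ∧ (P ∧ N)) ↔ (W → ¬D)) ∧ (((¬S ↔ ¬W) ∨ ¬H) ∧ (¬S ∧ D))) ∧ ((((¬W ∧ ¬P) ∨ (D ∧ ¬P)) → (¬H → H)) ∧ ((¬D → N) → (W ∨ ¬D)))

N=F, H=F, S=F, P=T, D=T, W=T

  ((¬S ∧ (P ∧ N)) ↔ (W → ¬D)) ∧ (((¬S ↔ ¬W) ∨ ¬H) ∧ (¬S ∧ D)) = True
    (¬S ∧ (P ∧ N)) ↔ (W → ¬D) = True
      ¬S ∧ (P ∧ N) = False
        ¬S = True
        P ∧ N = False
      W → ¬D = False
        ¬D = False
    ((¬S ↔ ¬W) ∨ ¬H) ∧ (¬S ∧ D) = True
      (¬S ↔ ¬W) ∨ ¬H = True
        ¬S ↔ ¬W = False
          ¬S = True
          ¬W = False
        ¬H = True
      ¬S ∧ D = True
        ¬S = True
  (((¬W ∧ ¬P) ∨ (D ∧ ¬P)) → (¬H → H)) ∧ ((¬D → N) → (W ∨ ¬D)) = True
    ((¬W ∧ ¬P) ∨ (D ∧ ¬P)) → (¬H → H) = True
      (¬W ∧ ¬P) ∨ (D ∧ ¬P) = False
        ¬W ∧ ¬P = False
          ¬W = False
          ¬P = False
        D ∧ ¬P = False
          ¬P = False
      ¬H → H = False
        ¬H = True
    (¬D → N) → (W ∨ ¬D) = True
      ¬D → N = True
        ¬D = False
      W ∨ ¬D = True
        ¬D = False
Both conjuncts True, so the formula holds.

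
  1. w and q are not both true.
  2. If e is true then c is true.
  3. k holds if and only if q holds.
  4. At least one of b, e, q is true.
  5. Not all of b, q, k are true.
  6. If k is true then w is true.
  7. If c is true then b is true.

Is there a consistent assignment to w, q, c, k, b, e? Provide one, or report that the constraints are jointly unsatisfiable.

w=F; q=F; c=T; k=F; b=T; e=F

  (1) w=F, q=F — not both ✓
  (2) e=F ⇒ c: vacuous ✓
  (3) k=F, q=F — same ✓
  (4) {b, e, q}: 1 true — at least one ✓
  (5) {b, q, k}: 1/3 true — not all ✓
  (6) k=F ⇒ w: vacuous ✓
  (7) c=T ⇒ b: T ✓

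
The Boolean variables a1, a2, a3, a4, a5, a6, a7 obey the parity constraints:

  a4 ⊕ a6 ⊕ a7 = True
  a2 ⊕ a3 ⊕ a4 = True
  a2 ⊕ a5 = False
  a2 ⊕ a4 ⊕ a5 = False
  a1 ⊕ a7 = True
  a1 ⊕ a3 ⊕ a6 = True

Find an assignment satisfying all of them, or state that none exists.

a1 = False, a2 = False, a3 = True, a4 = False, a5 = False, a6 = False, a7 = True

a4 ⊕ a6 ⊕ a7 = F ⊕ F ⊕ T = True ✓
a2 ⊕ a3 ⊕ a4 = F ⊕ T ⊕ F = True ✓
a2 ⊕ a5 = F ⊕ F = False ✓
a2 ⊕ a4 ⊕ a5 = F ⊕ F ⊕ F = False ✓
a1 ⊕ a7 = F ⊕ T = True ✓
a1 ⊕ a3 ⊕ a6 = F ⊕ T ⊕ F = True ✓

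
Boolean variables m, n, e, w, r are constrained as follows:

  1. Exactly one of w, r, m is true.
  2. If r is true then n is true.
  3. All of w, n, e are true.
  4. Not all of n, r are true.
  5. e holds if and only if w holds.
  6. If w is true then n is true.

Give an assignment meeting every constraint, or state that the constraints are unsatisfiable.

m=F, n=T, e=T, w=T, r=F

  (1) {w, r, m}: 1 true — exactly one ✓
  (2) r=F ⇒ n: vacuous ✓
  (3) {w, n, e}: all 3 true ✓
  (4) {n, r}: 1/2 true — not all ✓
  (5) e=T, w=T — same ✓
  (6) w=T ⇒ n: T ✓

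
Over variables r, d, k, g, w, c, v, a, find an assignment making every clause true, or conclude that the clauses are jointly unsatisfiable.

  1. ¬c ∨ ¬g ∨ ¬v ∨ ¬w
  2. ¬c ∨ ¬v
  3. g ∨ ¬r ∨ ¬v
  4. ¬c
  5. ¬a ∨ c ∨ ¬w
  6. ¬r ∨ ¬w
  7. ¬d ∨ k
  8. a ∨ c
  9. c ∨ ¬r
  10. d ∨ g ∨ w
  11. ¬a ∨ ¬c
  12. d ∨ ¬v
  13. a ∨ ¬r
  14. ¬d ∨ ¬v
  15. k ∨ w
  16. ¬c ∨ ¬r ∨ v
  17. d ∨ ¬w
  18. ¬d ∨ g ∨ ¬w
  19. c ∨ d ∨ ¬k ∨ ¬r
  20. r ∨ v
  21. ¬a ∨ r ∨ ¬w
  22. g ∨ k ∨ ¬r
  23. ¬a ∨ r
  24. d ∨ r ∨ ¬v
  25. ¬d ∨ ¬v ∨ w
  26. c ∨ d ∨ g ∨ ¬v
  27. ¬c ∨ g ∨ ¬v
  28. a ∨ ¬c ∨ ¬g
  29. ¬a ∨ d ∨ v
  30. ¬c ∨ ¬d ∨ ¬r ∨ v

Case r = True:
  (¬c) forces c = False.
  Clause (c ∨ ¬r) is falsified — contradiction.
Case r = False:
  (¬c) forces c = False.
  (a ∨ c) forces a = True.
  Clause (¬a ∨ r) is falsified — contradiction.
Both cases fail, so the formula is unsatisfiable.

Unsatisfiable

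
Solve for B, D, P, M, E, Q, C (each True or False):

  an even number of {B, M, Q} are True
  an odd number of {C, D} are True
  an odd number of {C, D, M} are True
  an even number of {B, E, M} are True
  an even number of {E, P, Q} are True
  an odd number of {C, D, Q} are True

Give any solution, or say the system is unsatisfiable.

B = False, D = True, P = False, M = False, E = False, Q = False, C = False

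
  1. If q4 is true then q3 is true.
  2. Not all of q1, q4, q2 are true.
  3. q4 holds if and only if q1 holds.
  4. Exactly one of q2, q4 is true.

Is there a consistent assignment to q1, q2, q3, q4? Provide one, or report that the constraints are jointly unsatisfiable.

q1=T, q2=F, q3=T, q4=T

  (1) q4=T ⇒ q3: T ✓
  (2) {q1, q4, q2}: 2/3 true — not all ✓
  (3) q4=T, q1=T — same ✓
  (4) {q2, q4}: 1 true — exactly one ✓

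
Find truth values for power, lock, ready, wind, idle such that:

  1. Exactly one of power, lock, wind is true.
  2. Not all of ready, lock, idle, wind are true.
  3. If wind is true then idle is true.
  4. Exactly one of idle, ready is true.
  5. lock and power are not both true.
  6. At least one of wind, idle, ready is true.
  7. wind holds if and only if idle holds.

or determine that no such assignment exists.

power=F, lock=T, ready=T, wind=F, idle=F

  (1) {power, lock, wind}: 1 true — exactly one ✓
  (2) {ready, lock, idle, wind}: 2/4 true — not all ✓
  (3) wind=F ⇒ idle: vacuous ✓
  (4) {idle, ready}: 1 true — exactly one ✓
  (5) lock=T, power=F — not both ✓
  (6) {wind, idle, ready}: 1 true — at least one ✓
  (7) wind=F, idle=F — same ✓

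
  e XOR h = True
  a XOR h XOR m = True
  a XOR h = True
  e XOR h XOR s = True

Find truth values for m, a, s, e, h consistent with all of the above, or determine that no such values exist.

m=F, a=T, s=F, e=T, h=F

e XOR h = T XOR F = True ✓
a XOR h XOR m = T XOR F XOR F = True ✓
a XOR h = T XOR F = True ✓
e XOR h XOR s = T XOR F XOR F = True ✓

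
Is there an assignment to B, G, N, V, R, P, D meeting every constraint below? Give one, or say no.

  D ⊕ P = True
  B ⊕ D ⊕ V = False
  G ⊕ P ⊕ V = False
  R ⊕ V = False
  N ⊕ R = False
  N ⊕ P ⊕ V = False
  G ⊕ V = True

Adding constraints 3, 4, 5, 6, 7 mod 2: every variable appears an even number of times on the left, so the left side is 0.
But the right sides sum to 1 (mod 2). 0 ≠ 1 — the system is inconsistent.

Unsatisfiable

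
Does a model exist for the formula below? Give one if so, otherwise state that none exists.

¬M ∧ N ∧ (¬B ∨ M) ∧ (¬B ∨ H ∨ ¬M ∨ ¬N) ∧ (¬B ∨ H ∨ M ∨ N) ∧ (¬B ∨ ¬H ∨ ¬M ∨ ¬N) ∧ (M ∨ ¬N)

Unsatisfiable — no assignment works.

Case N = True:
  (¬M) forces M = False.
  Clause (M ∨ ¬N) is falsified — contradiction.
Case N = False:
  Clause (N) is falsified — contradiction.
Both cases fail, so the formula is unsatisfiable.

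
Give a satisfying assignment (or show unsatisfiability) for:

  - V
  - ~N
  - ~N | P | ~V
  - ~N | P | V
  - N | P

V = True, P = True, N = False

Unit clause (V) forces V = True.
Unit clause (~N) forces N = False.
In (N | P) only P is left, so P = True.
Check each clause:
  (V): V holds.
  (~N): ~N holds.
  (~N | P | ~V): ~N holds.
  (~N | P | V): ~N holds.
  (N | P): P holds.
All clauses satisfied.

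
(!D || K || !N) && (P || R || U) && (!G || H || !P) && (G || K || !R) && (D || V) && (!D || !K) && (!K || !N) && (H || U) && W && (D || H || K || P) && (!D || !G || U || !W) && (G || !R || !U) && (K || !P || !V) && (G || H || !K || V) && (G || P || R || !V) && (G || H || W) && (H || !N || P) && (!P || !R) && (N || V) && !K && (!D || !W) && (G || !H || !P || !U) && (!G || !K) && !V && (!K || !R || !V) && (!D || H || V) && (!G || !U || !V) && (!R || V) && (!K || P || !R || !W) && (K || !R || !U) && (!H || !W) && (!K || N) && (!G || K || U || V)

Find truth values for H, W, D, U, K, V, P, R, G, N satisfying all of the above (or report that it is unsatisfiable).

Case W = True:
  (!K) forces K = False.
  (!D || !W) forces D = False.
  (D || V) forces V = True.
  Clause (!V) is falsified — contradiction.
Case W = False:
  Clause (W) is falsified — contradiction.
Both cases fail, so the formula is unsatisfiable.

No satisfying assignment exists.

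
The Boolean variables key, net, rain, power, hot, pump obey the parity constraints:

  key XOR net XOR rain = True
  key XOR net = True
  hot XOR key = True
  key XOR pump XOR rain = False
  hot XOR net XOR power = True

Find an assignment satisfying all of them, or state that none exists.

key: False, net: True, rain: False, power: True, hot: True, pump: False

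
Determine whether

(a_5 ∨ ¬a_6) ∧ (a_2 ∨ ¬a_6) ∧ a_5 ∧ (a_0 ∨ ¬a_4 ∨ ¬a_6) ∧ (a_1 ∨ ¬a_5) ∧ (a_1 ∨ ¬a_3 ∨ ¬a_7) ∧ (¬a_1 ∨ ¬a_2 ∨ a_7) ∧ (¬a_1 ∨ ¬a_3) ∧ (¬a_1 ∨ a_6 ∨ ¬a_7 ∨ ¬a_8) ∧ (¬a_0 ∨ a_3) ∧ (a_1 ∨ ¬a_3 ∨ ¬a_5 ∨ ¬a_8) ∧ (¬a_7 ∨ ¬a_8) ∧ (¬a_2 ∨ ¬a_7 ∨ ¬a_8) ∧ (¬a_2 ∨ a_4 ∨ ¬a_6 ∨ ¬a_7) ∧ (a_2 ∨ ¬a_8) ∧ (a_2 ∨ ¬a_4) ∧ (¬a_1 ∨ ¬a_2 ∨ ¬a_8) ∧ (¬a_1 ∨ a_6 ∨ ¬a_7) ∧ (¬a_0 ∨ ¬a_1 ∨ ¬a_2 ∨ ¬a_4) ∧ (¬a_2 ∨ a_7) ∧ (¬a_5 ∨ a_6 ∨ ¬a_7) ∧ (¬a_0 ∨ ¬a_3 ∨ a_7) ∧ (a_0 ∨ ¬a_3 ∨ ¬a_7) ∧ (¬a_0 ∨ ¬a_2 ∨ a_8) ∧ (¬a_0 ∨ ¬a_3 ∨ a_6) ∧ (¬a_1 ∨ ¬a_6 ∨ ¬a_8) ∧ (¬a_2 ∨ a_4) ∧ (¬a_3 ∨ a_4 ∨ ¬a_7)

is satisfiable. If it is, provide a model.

a_0: False, a_1: True, a_2: False, a_3: False, a_4: False, a_5: True, a_6: False, a_7: False, a_8: False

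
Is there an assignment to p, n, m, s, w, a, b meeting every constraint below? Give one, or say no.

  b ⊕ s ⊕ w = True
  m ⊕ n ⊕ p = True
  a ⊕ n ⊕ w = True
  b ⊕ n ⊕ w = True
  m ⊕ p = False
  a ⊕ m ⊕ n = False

p = False, n = True, m = False, s = True, w = True, a = True, b = True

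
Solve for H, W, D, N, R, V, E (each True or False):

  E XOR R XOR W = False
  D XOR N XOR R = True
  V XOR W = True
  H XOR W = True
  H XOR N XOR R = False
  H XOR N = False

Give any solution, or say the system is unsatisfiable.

H=T, W=F, D=F, N=T, R=F, V=T, E=F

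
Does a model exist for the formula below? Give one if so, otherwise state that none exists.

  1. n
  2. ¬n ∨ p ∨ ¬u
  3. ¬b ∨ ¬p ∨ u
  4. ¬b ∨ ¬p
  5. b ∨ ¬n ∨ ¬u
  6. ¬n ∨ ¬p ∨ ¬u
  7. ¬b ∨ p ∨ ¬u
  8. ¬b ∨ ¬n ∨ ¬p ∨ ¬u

p: False; u: False; n: True; b: False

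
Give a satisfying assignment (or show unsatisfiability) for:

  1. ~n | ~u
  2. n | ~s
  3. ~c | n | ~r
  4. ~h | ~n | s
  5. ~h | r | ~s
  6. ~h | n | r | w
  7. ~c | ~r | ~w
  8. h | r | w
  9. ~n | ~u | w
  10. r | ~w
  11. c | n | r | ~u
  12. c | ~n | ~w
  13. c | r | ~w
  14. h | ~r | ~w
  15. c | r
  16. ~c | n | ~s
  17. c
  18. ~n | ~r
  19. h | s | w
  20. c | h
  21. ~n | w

Unsatisfiable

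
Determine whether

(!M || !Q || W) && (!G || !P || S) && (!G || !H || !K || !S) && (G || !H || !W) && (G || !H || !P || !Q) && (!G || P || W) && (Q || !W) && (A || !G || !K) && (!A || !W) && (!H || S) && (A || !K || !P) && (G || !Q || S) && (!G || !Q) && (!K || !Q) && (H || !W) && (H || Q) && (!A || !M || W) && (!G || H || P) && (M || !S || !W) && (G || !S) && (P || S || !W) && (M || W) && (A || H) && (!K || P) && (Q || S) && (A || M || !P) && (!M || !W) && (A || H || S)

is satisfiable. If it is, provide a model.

M=T, G=T, Q=F, K=F, S=T, A=F, H=T, W=F, P=T

Set M = True.
  then (!M || !W) forces W = False.
  then (!M || !Q || W) forces Q = False.
  then (H || Q) forces H = True.
  then (!A || !M || W) forces A = False.
  then (Q || S) forces S = True.
  then (G || !S) forces G = True.
  then (!G || !H || !K || !S) forces K = False.
  then (!G || P || W) forces P = True.
All clauses satisfied.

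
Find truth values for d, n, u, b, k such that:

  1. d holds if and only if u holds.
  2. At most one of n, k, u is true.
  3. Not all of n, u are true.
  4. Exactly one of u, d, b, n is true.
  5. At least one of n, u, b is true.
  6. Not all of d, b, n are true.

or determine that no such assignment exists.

d = False, n = True, u = False, b = False, k = False

  (1) d=F, u=F — same ✓
  (2) {n, k, u}: 1 true — at most one ✓
  (3) {n, u}: 1/2 true — not all ✓
  (4) {u, d, b, n}: 1 true — exactly one ✓
  (5) {n, u, b}: 1 true — at least one ✓
  (6) {d, b, n}: 1/3 true — not all ✓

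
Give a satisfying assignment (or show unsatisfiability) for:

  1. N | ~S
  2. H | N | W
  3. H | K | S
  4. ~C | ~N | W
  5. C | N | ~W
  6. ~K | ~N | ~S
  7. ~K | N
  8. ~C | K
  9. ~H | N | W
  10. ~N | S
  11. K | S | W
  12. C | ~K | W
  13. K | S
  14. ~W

C = False; K = False; W = False; H = True; N = True; S = True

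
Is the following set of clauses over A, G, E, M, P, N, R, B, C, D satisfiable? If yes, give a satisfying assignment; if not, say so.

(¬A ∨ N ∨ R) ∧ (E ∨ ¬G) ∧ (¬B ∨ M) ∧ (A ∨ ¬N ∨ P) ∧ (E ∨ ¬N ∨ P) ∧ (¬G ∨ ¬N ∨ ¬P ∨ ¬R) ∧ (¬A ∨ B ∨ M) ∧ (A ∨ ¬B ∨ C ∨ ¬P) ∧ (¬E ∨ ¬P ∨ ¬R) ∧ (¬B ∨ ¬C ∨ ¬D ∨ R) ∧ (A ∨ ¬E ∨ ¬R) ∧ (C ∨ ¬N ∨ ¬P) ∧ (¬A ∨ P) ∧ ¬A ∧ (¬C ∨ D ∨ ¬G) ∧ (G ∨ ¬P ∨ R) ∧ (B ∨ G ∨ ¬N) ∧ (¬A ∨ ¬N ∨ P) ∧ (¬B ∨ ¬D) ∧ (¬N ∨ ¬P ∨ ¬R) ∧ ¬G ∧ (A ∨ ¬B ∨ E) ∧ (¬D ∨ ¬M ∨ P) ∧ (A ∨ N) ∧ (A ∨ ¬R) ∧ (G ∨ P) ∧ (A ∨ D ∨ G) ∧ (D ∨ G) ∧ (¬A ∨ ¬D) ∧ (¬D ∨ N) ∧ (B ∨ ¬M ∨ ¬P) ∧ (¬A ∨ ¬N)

Case R = True:
  (¬A) forces A = False.
  Clause (A ∨ ¬R) is falsified — contradiction.
Case R = False:
  (¬A) forces A = False.
  (¬G) forces G = False.
  (G ∨ ¬P ∨ R) forces P = False.
  Clause (G ∨ P) is falsified — contradiction.
Both cases fail, so the formula is unsatisfiable.

Unsatisfiable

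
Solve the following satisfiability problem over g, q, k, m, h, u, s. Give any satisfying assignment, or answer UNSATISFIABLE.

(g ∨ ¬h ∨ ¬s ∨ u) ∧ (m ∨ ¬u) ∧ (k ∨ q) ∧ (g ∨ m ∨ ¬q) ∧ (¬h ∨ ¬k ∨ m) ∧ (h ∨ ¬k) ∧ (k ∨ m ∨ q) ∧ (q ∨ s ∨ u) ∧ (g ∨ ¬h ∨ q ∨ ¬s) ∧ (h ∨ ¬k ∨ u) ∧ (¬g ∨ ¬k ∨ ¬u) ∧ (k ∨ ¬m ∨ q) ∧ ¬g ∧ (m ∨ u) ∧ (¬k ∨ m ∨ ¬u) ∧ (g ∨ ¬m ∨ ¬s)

g: False; q: True; k: True; m: True; h: True; u: True; s: False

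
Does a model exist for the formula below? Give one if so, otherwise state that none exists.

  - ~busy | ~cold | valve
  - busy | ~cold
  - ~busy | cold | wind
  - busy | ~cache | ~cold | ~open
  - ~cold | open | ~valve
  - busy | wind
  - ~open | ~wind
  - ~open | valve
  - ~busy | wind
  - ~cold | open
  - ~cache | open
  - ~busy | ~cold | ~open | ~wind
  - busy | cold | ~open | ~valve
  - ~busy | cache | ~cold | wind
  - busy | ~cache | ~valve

Try wind = False:
  (busy | wind) forces busy = True.
  clause (~busy | wind) is falsified — backtrack.
So wind = True.
  then (~open | ~wind) forces open = False.
  then (~cold | open) forces cold = False.
  then (~cache | open) forces cache = False.
Set busy = True.
Set valve = False.
All clauses satisfied.

wind = True, busy = True, cold = False, valve = False, open = False, cache = False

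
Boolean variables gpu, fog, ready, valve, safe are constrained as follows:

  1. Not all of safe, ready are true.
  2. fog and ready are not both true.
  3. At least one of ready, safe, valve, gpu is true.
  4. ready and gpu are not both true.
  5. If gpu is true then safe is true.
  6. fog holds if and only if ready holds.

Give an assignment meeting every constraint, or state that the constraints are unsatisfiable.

gpu=F; fog=F; ready=F; valve=F; safe=T

  (1) {safe, ready}: 1/2 true — not all ✓
  (2) fog=F, ready=F — not both ✓
  (3) {ready, safe, valve, gpu}: 1 true — at least one ✓
  (4) ready=F, gpu=F — not both ✓
  (5) gpu=F ⇒ safe: vacuous ✓
  (6) fog=F, ready=F — same ✓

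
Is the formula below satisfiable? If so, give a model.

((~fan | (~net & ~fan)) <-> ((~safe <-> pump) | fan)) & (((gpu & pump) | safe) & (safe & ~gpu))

safe = True, pump = False, fan = False, gpu = False, net = True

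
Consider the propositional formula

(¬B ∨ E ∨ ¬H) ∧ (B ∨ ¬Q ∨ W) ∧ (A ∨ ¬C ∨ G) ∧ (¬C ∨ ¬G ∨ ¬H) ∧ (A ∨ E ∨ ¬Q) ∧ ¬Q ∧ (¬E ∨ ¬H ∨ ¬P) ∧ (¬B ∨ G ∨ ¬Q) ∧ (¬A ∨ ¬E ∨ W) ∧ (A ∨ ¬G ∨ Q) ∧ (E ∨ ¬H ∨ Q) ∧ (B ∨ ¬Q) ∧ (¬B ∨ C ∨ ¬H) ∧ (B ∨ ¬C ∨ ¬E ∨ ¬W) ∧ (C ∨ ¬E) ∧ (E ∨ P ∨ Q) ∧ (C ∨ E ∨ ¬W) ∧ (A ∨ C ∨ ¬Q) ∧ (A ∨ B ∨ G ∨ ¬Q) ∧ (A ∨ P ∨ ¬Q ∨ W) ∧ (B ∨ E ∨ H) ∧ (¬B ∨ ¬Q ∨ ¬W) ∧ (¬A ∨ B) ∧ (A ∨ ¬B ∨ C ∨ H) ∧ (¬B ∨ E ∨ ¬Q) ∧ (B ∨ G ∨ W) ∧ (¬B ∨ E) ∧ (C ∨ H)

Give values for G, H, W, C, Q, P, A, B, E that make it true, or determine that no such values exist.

G = False, H = False, W = True, C = True, Q = False, P = False, A = True, B = True, E = True

Unit clause (¬Q) forces Q = False.
Set G = False.
Set H = False.
  then (C ∨ H) forces C = True.
  then (A ∨ ¬C ∨ G) forces A = True.
  then (¬A ∨ B) forces B = True.
  then (¬B ∨ E) forces E = True.
  then (¬A ∨ ¬E ∨ W) forces W = True.
Set P = False.
All clauses satisfied.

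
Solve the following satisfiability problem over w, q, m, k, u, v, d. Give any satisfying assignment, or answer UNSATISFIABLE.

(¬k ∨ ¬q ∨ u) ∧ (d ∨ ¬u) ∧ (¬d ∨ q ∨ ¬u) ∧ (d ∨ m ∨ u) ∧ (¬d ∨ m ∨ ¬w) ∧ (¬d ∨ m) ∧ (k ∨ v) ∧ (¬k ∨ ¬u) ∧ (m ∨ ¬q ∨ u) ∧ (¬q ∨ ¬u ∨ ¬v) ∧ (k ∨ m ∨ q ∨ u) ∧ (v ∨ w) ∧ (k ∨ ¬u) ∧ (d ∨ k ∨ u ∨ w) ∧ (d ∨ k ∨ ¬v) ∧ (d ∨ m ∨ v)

Set w = True.
Set q = False.
Try m = False:
  (¬d ∨ m ∨ ¬w) forces d = False.
  (d ∨ ¬u) forces u = False.
  clause (d ∨ m ∨ u) is falsified — backtrack.
So m = True.
Set k = True.
  then (¬k ∨ ¬u) forces u = False.
Set v = True.
Set d = True.
All clauses satisfied.

w: True, q: False, m: True, k: True, u: False, v: True, d: True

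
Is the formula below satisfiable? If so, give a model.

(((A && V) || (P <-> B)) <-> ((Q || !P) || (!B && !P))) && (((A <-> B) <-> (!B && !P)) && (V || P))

A=F, Q=T, V=F, B=T, P=T

  ((A && V) || (P <-> B)) <-> ((Q || !P) || (!B && !P)) = True
    (A && V) || (P <-> B) = True
      A && V = False
      P <-> B = True
    (Q || !P) || (!B && !P) = True
      Q || !P = True
        !P = False
      !B && !P = False
        !B = False
        !P = False
  ((A <-> B) <-> (!B && !P)) && (V || P) = True
    (A <-> B) <-> (!B && !P) = True
      A <-> B = False
      !B && !P = False
        !B = False
        !P = False
    V || P = True
Both conjuncts True, so the formula holds.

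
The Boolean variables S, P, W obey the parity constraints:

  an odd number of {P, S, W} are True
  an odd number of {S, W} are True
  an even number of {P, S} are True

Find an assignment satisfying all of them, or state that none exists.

S = False, P = False, W = True

{P, S, W}: 1 true → odd ✓
{S, W}: 1 true → odd ✓
{P, S}: 0 true → even ✓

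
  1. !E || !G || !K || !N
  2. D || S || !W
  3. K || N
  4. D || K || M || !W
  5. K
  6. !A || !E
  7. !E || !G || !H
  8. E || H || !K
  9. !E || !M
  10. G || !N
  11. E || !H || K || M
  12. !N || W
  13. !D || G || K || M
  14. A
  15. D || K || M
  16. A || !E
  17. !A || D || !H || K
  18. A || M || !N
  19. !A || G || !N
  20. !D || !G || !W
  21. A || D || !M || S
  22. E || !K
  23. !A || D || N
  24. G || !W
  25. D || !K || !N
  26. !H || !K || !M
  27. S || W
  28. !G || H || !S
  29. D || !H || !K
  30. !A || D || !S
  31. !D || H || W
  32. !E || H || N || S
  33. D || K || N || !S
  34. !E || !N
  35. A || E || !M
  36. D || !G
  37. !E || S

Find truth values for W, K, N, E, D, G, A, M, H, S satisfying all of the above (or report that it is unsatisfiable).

Unsatisfiable — no assignment works.

Case K = True:
  (A) forces A = True.
  (!A || !E) forces E = False.
  Clause (E || !K) is falsified — contradiction.
Case K = False:
  Clause (K) is falsified — contradiction.
Both cases fail, so the formula is unsatisfiable.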